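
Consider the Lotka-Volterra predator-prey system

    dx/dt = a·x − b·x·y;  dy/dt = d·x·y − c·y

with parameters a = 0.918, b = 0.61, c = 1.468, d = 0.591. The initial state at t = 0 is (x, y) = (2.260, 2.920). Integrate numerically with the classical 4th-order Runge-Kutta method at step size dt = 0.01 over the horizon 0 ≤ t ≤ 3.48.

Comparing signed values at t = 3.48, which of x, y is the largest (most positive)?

t=0.000: state=(2.260, 2.920)
step 1 (dt=0.01): k1=(-1.951, -0.386), k2=(-1.940, -0.403), k3=(-1.940, -0.403), k4=(-1.929, -0.419); state += dt/6·(k1+2k2+2k3+k4)
t=0.010: state=(2.241, 2.916)
t=0.020: state=(2.221, 2.912)
t=0.030: state=(2.202, 2.907)
continuing one RK4 step at a time; state shown every 20 steps (Δt=0.2):
t=0.200: state=(1.915, 2.784)
t=0.400: state=(1.660, 2.562)
t=0.600: state=(1.482, 2.298)
t=0.800: state=(1.368, 2.027)
t=1.000: state=(1.304, 1.769)
t=1.200: state=(1.282, 1.536)
t=1.400: state=(1.293, 1.333)
t=1.600: state=(1.335, 1.161)
t=1.800: state=(1.405, 1.017)
t=2.000: state=(1.502, 0.900)
t=2.200: state=(1.626, 0.807)
t=2.400: state=(1.779, 0.736)
t=2.600: state=(1.961, 0.684)
t=2.800: state=(2.172, 0.651)
t=3.000: state=(2.413, 0.636)
t=3.200: state=(2.683, 0.641)
t=3.400: state=(2.977, 0.667)
t=3.480: state=(3.100, 0.685)
compare at T: x=3.100, y=0.685

largest component: x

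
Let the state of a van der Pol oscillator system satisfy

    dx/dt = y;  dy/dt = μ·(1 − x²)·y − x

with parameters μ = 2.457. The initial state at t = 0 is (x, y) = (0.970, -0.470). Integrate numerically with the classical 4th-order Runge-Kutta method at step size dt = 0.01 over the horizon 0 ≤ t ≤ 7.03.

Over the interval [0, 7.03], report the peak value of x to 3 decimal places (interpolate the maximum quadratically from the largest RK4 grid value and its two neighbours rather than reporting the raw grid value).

t=0.000: state=(0.970, -0.470)
step 1 (dt=0.01): k1=(-0.470, -1.038), k2=(-0.475, -1.042), k3=(-0.475, -1.042), k4=(-0.480, -1.046); state += dt/6·(k1+2k2+2k3+k4)
t=0.010: state=(0.965, -0.480)
t=0.020: state=(0.960, -0.491)
t=0.030: state=(0.955, -0.502)
continuing one RK4 step at a time; state shown every 25 steps (Δt=0.25):
t=0.250: state=(0.817, -0.770)
t=0.500: state=(0.570, -1.258)
t=0.750: state=(0.147, -2.242)
t=1.000: state=(-0.615, -3.872)
t=1.250: state=(-1.571, -2.960)
t=1.500: state=(-1.958, -0.482)
t=1.750: state=(-1.977, 0.150)
t=2.000: state=(-1.923, 0.261)
t=2.250: state=(-1.853, 0.293)
t=2.500: state=(-1.777, 0.317)
t=2.750: state=(-1.694, 0.343)
t=3.000: state=(-1.604, 0.376)
t=3.250: state=(-1.505, 0.420)
t=3.500: state=(-1.393, 0.479)
t=3.750: state=(-1.263, 0.567)
t=4.000: state=(-1.105, 0.707)
t=4.250: state=(-0.901, 0.954)
t=4.500: state=(-0.608, 1.450)
t=4.750: state=(-0.126, 2.549)
t=5.000: state=(0.733, 4.270)
t=5.250: state=(1.701, 2.626)
t=5.500: state=(2.010, 0.292)
t=5.750: state=(2.006, -0.183)
t=6.000: state=(1.948, -0.262)
t=6.250: state=(1.878, -0.289)
t=6.500: state=(1.804, -0.310)
t=6.750: state=(1.723, -0.334)
t=7.000: state=(1.636, -0.364)
t=7.030: state=(1.625, -0.368)
largest grid value and its neighbours: x(5.590)=2.02215, x(5.600)=2.02221, x(5.610)=2.02207
parabola through these three points peaks at t≈5.598 with x≈2.02221

max x = 2.022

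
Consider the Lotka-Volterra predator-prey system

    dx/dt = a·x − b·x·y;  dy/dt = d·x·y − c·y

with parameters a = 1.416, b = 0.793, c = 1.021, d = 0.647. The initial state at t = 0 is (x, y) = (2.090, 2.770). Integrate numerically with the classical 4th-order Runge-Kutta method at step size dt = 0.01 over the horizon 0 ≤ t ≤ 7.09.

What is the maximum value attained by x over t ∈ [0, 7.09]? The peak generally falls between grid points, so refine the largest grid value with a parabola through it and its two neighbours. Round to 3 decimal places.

t=0.000: state=(2.090, 2.770)
step 1 (dt=0.01): k1=(-1.631, 0.918), k2=(-1.633, 0.904), k3=(-1.633, 0.904), k4=(-1.634, 0.891); state += dt/6·(k1+2k2+2k3+k4)
t=0.010: state=(2.074, 2.779)
t=0.020: state=(2.057, 2.788)
t=0.030: state=(2.041, 2.796)
continuing one RK4 step at a time; state shown every 25 steps (Δt=0.25):
t=0.250: state=(1.690, 2.912)
t=0.500: state=(1.353, 2.882)
t=0.750: state=(1.104, 2.721)
t=1.000: state=(0.938, 2.484)
t=1.250: state=(0.838, 2.220)
t=1.500: state=(0.790, 1.961)
t=1.750: state=(0.781, 1.724)
t=2.000: state=(0.808, 1.518)
t=2.250: state=(0.867, 1.346)
t=2.500: state=(0.959, 1.208)
t=2.750: state=(1.087, 1.104)
t=3.000: state=(1.254, 1.033)
t=3.250: state=(1.462, 0.996)
t=3.500: state=(1.711, 0.997)
t=3.750: state=(1.993, 1.042)
t=4.000: state=(2.290, 1.141)
t=4.250: state=(2.562, 1.310)
t=4.500: state=(2.750, 1.562)
t=4.750: state=(2.784, 1.898)
t=5.000: state=(2.621, 2.282)
t=5.250: state=(2.291, 2.635)
t=5.500: state=(1.888, 2.863)
t=5.750: state=(1.512, 2.917)
t=6.000: state=(1.218, 2.815)
t=6.250: state=(1.012, 2.609)
t=6.500: state=(0.881, 2.354)
t=6.750: state=(0.809, 2.089)
t=7.000: state=(0.781, 1.839)
t=7.090: state=(0.780, 1.756)
largest grid value and its neighbours: x(4.660)=2.79302, x(4.670)=2.79325, x(4.680)=2.79317
parabola through these three points peaks at t≈4.672 with x≈2.79326

max x = 2.793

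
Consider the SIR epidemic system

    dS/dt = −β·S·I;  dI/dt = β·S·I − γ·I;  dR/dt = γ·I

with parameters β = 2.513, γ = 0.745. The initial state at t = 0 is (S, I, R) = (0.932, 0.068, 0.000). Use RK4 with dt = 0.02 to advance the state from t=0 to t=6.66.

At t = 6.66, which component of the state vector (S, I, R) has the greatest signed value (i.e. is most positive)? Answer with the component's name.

t=0.000: state=(0.932, 0.068, 0.000)
step 1 (dt=0.02): k1=(-0.159, 0.109, 0.051), k2=(-0.162, 0.110, 0.051), k3=(-0.162, 0.110, 0.051), k4=(-0.164, 0.112, 0.052); state += dt/6·(k1+2k2+2k3+k4)
t=0.020: state=(0.929, 0.070, 0.001)
t=0.040: state=(0.925, 0.072, 0.002)
t=0.060: state=(0.922, 0.075, 0.003)
continuing one RK4 step at a time; state shown every 25 steps (Δt=0.5):
t=0.500: state=(0.820, 0.142, 0.038)
t=1.000: state=(0.644, 0.247, 0.110)
t=1.500: state=(0.444, 0.336, 0.220)
t=2.000: state=(0.284, 0.364, 0.352)
t=2.500: state=(0.182, 0.334, 0.483)
t=3.000: state=(0.124, 0.278, 0.598)
t=3.500: state=(0.091, 0.219, 0.690)
t=4.000: state=(0.071, 0.167, 0.762)
t=4.500: state=(0.059, 0.125, 0.816)
t=5.000: state=(0.052, 0.092, 0.856)
t=5.500: state=(0.047, 0.068, 0.885)
t=6.000: state=(0.044, 0.049, 0.907)
t=6.500: state=(0.041, 0.036, 0.923)
t=6.660: state=(0.041, 0.032, 0.927)
compare at T: S=0.041, I=0.032, R=0.927

largest component: R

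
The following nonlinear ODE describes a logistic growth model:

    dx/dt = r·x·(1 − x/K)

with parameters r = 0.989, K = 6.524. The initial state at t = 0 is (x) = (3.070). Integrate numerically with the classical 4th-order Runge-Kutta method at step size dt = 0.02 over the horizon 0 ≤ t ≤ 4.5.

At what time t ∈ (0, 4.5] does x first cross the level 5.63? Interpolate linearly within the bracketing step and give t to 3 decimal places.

t=0.000: state=(3.070)
step 1 (dt=0.02): k1=(1.607), k2=(1.608), k3=(1.608), k4=(1.609); state += dt/6·(k1+2k2+2k3+k4)
t=0.020: state=(3.102)
t=0.040: state=(3.134)
t=0.060: state=(3.167)
continuing one RK4 step at a time; state shown every 10 steps (Δt=0.2):
t=0.200: state=(3.392)
t=0.400: state=(3.712)
t=0.600: state=(4.023)
t=0.800: state=(4.321)
t=1.000: state=(4.599)
t=1.200: state=(4.856)
t=1.400: state=(5.090)
t=1.600: state=(5.299)
t=1.800: state=(5.484)
t=1.960: state=(5.615)
next step: t=1.980: state=(5.630) — x has crossed 5.63
linear interpolation between t=1.960 (5.61479) and t=1.980 (5.63016) → t≈1.980

t = 1.980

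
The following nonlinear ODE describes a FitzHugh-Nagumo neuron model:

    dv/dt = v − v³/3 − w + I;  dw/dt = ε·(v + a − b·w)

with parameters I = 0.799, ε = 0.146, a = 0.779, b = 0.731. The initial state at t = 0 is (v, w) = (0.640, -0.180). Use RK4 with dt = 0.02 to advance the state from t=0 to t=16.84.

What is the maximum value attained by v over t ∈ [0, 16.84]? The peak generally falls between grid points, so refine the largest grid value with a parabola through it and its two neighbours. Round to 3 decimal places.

t=0.000: state=(0.640, -0.180)
step 1 (dt=0.02): k1=(1.532, 0.226), k2=(1.538, 0.228), k3=(1.538, 0.228), k4=(1.545, 0.230); state += dt/6·(k1+2k2+2k3+k4)
t=0.020: state=(0.671, -0.175)
t=0.040: state=(0.702, -0.171)
t=0.060: state=(0.733, -0.166)
continuing one RK4 step at a time; state shown every 50 steps (Δt=1):
t=1.000: state=(1.837, 0.134)
t=2.000: state=(1.904, 0.493)
t=3.000: state=(1.789, 0.807)
t=4.000: state=(1.658, 1.072)
t=5.000: state=(1.520, 1.291)
t=6.000: state=(1.371, 1.468)
t=7.000: state=(1.202, 1.606)
t=8.000: state=(0.995, 1.704)
t=9.000: state=(0.701, 1.758)
t=10.000: state=(0.159, 1.751)
t=11.000: state=(-1.056, 1.627)
t=12.000: state=(-1.894, 1.348)
t=13.000: state=(-1.884, 1.055)
t=14.000: state=(-1.784, 0.802)
t=15.000: state=(-1.678, 0.589)
t=16.000: state=(-1.571, 0.413)
t=16.840: state=(-1.480, 0.290)
largest grid value and its neighbours: v(1.520)=1.92964, v(1.540)=1.92974, v(1.560)=1.92970
parabola through these three points peaks at t≈1.544 with v≈1.92975

max v = 1.930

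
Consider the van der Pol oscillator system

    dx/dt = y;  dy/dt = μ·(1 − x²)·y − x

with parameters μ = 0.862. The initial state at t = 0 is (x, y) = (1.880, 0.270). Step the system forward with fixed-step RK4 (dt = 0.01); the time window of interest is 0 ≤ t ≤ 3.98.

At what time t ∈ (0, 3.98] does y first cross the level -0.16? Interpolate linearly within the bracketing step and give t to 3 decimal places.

t = 0.218

t=0.000: state=(1.880, 0.270)
step 1 (dt=0.01): k1=(0.270, -2.470), k2=(0.258, -2.445), k3=(0.258, -2.446), k4=(0.246, -2.421); state += dt/6·(k1+2k2+2k3+k4)
t=0.010: state=(1.883, 0.246)
t=0.020: state=(1.885, 0.222)
t=0.030: state=(1.887, 0.198)
continuing one RK4 step at a time; state shown every 20 steps (Δt=0.2):
t=0.200: state=(1.891, -0.132)
t=0.210: state=(1.889, -0.148)
next step: t=0.220: state=(1.888, -0.164) — y has crossed -0.16
linear interpolation between t=0.210 (-0.14810) and t=0.220 (-0.16354) → t≈0.218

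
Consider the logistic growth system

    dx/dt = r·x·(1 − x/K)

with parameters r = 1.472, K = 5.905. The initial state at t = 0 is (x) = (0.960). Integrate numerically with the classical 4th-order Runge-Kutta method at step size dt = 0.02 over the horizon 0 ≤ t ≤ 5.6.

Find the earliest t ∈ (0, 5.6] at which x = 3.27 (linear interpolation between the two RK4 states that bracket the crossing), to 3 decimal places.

t=0.000: state=(0.960)
step 1 (dt=0.02): k1=(1.183), k2=(1.195), k3=(1.195), k4=(1.207); state += dt/6·(k1+2k2+2k3+k4)
t=0.020: state=(0.984)
t=0.040: state=(1.008)
t=0.060: state=(1.033)
continuing one RK4 step at a time; state shown every 10 steps (Δt=0.2):
t=0.200: state=(1.221)
t=0.400: state=(1.530)
t=0.600: state=(1.887)
t=0.800: state=(2.283)
t=1.000: state=(2.706)
t=1.200: state=(3.140)
t=1.260: state=(3.269)
next step: t=1.280: state=(3.312) — x has crossed 3.27
linear interpolation between t=1.260 (3.26944) and t=1.280 (3.31233) → t≈1.260

t = 1.260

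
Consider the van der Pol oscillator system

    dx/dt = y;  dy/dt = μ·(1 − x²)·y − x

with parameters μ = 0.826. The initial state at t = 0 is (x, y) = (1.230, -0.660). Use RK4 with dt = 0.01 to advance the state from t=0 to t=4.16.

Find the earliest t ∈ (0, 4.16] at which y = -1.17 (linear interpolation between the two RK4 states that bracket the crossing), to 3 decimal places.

t = 0.506

t=0.000: state=(1.230, -0.660)
step 1 (dt=0.01): k1=(-0.660, -0.950), k2=(-0.665, -0.950), k3=(-0.665, -0.950), k4=(-0.669, -0.949); state += dt/6·(k1+2k2+2k3+k4)
t=0.010: state=(1.223, -0.669)
t=0.020: state=(1.217, -0.679)
t=0.030: state=(1.210, -0.688)
continuing one RK4 step at a time; state shown every 20 steps (Δt=0.2):
t=0.200: state=(1.079, -0.850)
t=0.400: state=(0.889, -1.052)
t=0.500: state=(0.779, -1.163)
next step: t=0.510: state=(0.767, -1.175) — y has crossed -1.17
linear interpolation between t=0.500 (-1.16298) and t=0.510 (-1.17460) → t≈0.506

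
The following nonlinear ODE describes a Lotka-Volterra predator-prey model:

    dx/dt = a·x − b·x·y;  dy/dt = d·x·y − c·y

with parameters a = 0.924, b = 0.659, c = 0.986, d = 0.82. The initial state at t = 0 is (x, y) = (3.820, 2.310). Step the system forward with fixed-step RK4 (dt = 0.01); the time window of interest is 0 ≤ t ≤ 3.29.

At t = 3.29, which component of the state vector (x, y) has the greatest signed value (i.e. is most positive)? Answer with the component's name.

t=0.000: state=(3.820, 2.310)
step 1 (dt=0.01): k1=(-2.285, 4.958), k2=(-2.341, 4.990), k3=(-2.341, 4.989), k4=(-2.396, 5.020); state += dt/6·(k1+2k2+2k3+k4)
t=0.010: state=(3.797, 2.360)
t=0.020: state=(3.772, 2.410)
t=0.030: state=(3.746, 2.461)
continuing one RK4 step at a time; state shown every 20 steps (Δt=0.2):
t=0.200: state=(3.162, 3.379)
t=0.400: state=(2.279, 4.338)
t=0.600: state=(1.489, 4.837)
t=0.800: state=(0.943, 4.831)
t=1.000: state=(0.612, 4.495)
t=1.200: state=(0.420, 4.010)
t=1.400: state=(0.308, 3.492)
t=1.600: state=(0.242, 2.998)
t=1.800: state=(0.202, 2.552)
t=2.000: state=(0.178, 2.161)
t=2.200: state=(0.165, 1.825)
t=2.400: state=(0.159, 1.538)
t=2.600: state=(0.159, 1.296)
t=2.800: state=(0.163, 1.093)
t=3.000: state=(0.172, 0.922)
t=3.200: state=(0.185, 0.779)
t=3.290: state=(0.192, 0.723)
compare at T: x=0.192, y=0.723

largest component: y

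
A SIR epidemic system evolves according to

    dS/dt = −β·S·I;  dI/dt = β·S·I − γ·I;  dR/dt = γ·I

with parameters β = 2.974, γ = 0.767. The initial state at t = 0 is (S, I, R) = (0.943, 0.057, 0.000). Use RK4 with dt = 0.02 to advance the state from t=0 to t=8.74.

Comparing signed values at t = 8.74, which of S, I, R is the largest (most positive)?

largest component: R

t=0.000: state=(0.943, 0.057, 0.000)
step 1 (dt=0.02): k1=(-0.160, 0.116, 0.044), k2=(-0.163, 0.118, 0.045), k3=(-0.163, 0.118, 0.045), k4=(-0.166, 0.120, 0.046); state += dt/6·(k1+2k2+2k3+k4)
t=0.020: state=(0.940, 0.059, 0.001)
t=0.040: state=(0.936, 0.062, 0.002)
t=0.060: state=(0.933, 0.064, 0.003)
continuing one RK4 step at a time; state shown every 25 steps (Δt=0.5):
t=0.500: state=(0.818, 0.146, 0.037)
t=1.000: state=(0.595, 0.286, 0.119)
t=1.500: state=(0.355, 0.393, 0.252)
t=2.000: state=(0.195, 0.398, 0.407)
t=2.500: state=(0.112, 0.339, 0.549)
t=3.000: state=(0.072, 0.264, 0.665)
t=3.500: state=(0.051, 0.196, 0.753)
t=4.000: state=(0.040, 0.143, 0.817)
t=4.500: state=(0.033, 0.103, 0.864)
t=5.000: state=(0.029, 0.073, 0.898)
t=5.500: state=(0.026, 0.052, 0.921)
t=6.000: state=(0.025, 0.037, 0.938)
t=6.500: state=(0.024, 0.026, 0.950)
t=7.000: state=(0.023, 0.018, 0.959)
t=7.500: state=(0.022, 0.013, 0.965)
t=8.000: state=(0.022, 0.009, 0.969)
t=8.500: state=(0.022, 0.006, 0.972)
t=8.740: state=(0.022, 0.005, 0.973)
compare at T: S=0.022, I=0.005, R=0.973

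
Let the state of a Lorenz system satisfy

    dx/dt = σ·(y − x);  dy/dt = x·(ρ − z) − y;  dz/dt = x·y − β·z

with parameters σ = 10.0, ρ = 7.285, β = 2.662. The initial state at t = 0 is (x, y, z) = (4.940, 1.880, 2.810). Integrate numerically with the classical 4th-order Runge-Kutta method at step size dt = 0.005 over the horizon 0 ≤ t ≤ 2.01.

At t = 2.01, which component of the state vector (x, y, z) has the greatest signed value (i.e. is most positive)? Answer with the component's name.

largest component: z

t=0.000: state=(4.940, 1.880, 2.810)
step 1 (dt=0.005): k1=(-30.600, 20.227, 1.807), k2=(-29.329, 19.812, 1.897), k3=(-29.371, 19.826, 1.898), k4=(-28.140, 19.425, 1.981); state += dt/6·(k1+2k2+2k3+k4)
t=0.005: state=(4.793, 1.979, 2.819)
t=0.010: state=(4.658, 2.074, 2.830)
t=0.015: state=(4.535, 2.166, 2.841)
continuing one RK4 step at a time; state shown every 20 steps (Δt=0.1):
t=0.100: state=(3.595, 3.369, 3.099)
t=0.200: state=(3.848, 4.418, 3.642)
t=0.300: state=(4.534, 5.265, 4.592)
t=0.400: state=(5.188, 5.708, 5.903)
t=0.500: state=(5.482, 5.520, 7.199)
t=0.600: state=(5.261, 4.807, 7.975)
t=0.700: state=(4.665, 3.984, 8.021)
t=0.800: state=(4.000, 3.390, 7.530)
t=0.900: state=(3.494, 3.103, 6.821)
t=1.000: state=(3.223, 3.068, 6.124)
t=1.100: state=(3.172, 3.218, 5.568)
t=1.200: state=(3.299, 3.499, 5.217)
t=1.300: state=(3.557, 3.865, 5.107)
t=1.400: state=(3.895, 4.251, 5.246)
t=1.500: state=(4.244, 4.571, 5.607)
t=1.600: state=(4.521, 4.734, 6.101)
t=1.700: state=(4.650, 4.691, 6.586)
t=1.800: state=(4.602, 4.471, 6.915)
t=1.900: state=(4.411, 4.175, 7.010)
t=2.000: state=(4.161, 3.909, 6.887)
t=2.010: state=(4.136, 3.887, 6.866)
compare at T: x=4.136, y=3.887, z=6.866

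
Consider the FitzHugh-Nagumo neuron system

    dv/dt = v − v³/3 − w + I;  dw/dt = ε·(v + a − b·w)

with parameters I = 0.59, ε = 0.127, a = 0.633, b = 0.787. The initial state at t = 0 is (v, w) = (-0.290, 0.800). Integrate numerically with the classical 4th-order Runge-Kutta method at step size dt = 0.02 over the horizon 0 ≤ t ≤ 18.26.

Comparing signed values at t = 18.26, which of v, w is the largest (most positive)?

largest component: v

t=0.000: state=(-0.290, 0.800)
step 1 (dt=0.02): k1=(-0.492, -0.036), k2=(-0.496, -0.037), k3=(-0.496, -0.037), k4=(-0.500, -0.038); state += dt/6·(k1+2k2+2k3+k4)
t=0.020: state=(-0.300, 0.799)
t=0.040: state=(-0.310, 0.798)
t=0.060: state=(-0.320, 0.798)
continuing one RK4 step at a time; state shown every 50 steps (Δt=1):
t=1.000: state=(-0.976, 0.727)
t=2.000: state=(-1.560, 0.574)
t=3.000: state=(-1.645, 0.400)
t=4.000: state=(-1.581, 0.243)
t=5.000: state=(-1.491, 0.110)
t=6.000: state=(-1.395, 0.002)
t=7.000: state=(-1.295, -0.084)
t=8.000: state=(-1.188, -0.150)
t=9.000: state=(-1.072, -0.196)
t=10.000: state=(-0.936, -0.222)
t=11.000: state=(-0.764, -0.227)
t=12.000: state=(-0.507, -0.207)
t=13.000: state=(-0.016, -0.146)
t=14.000: state=(1.039, 0.001)
t=15.000: state=(1.791, 0.261)
t=16.000: state=(1.799, 0.532)
t=17.000: state=(1.697, 0.770)
t=18.000: state=(1.582, 0.971)
t=18.260: state=(1.551, 1.018)
compare at T: v=1.551, w=1.018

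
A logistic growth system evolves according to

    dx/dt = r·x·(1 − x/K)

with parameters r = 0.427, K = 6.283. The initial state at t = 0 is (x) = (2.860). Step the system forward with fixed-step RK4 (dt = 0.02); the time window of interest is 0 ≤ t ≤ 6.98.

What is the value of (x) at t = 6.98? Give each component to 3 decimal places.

(x) = (5.923)

t=0.000: state=(2.860)
step 1 (dt=0.02): k1=(0.665), k2=(0.666), k3=(0.666), k4=(0.666); state += dt/6·(k1+2k2+2k3+k4)
t=0.020: state=(2.873)
t=0.040: state=(2.887)
t=0.060: state=(2.900)
continuing one RK4 step at a time; state shown every 25 steps (Δt=0.5):
t=0.500: state=(3.195)
t=1.000: state=(3.528)
t=1.500: state=(3.853)
t=2.000: state=(4.162)
t=2.500: state=(4.451)
t=3.000: state=(4.715)
t=3.500: state=(4.953)
t=4.000: state=(5.163)
t=4.500: state=(5.346)
t=5.000: state=(5.504)
t=5.500: state=(5.638)
t=6.000: state=(5.752)
t=6.500: state=(5.847)
t=6.980: state=(5.923)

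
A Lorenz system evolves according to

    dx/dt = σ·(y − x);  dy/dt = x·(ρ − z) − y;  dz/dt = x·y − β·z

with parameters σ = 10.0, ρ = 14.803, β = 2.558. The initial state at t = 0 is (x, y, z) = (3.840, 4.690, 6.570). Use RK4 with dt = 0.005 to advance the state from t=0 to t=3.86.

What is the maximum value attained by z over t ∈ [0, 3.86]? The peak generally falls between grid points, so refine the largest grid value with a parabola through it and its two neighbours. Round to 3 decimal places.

max z = 19.334

t=0.000: state=(3.840, 4.690, 6.570)
step 1 (dt=0.005): k1=(8.500, 26.925, 1.204), k2=(8.961, 27.021, 1.555), k3=(8.952, 27.027, 1.560), k4=(9.404, 27.128, 1.918); state += dt/6·(k1+2k2+2k3+k4)
t=0.005: state=(3.885, 4.825, 6.578)
t=0.010: state=(3.934, 4.961, 6.589)
t=0.015: state=(3.987, 5.099, 6.604)
continuing one RK4 step at a time; state shown every 40 steps (Δt=0.2):
t=0.200: state=(7.900, 10.351, 11.360)
t=0.400: state=(8.159, 5.540, 19.316)
t=0.600: state=(3.288, 1.983, 14.148)
t=0.800: state=(2.708, 3.192, 9.514)
t=1.000: state=(4.954, 6.729, 8.651)
t=1.200: state=(8.568, 9.465, 15.060)
t=1.400: state=(6.293, 4.036, 17.405)
t=1.600: state=(3.425, 2.985, 12.585)
t=1.800: state=(4.047, 5.009, 9.724)
t=2.000: state=(6.870, 8.424, 11.878)
t=2.200: state=(7.744, 6.671, 17.060)
t=2.400: state=(4.756, 3.605, 14.773)
t=2.600: state=(4.042, 4.398, 11.316)
t=2.800: state=(5.781, 7.022, 11.195)
t=3.000: state=(7.606, 7.690, 15.275)
t=3.200: state=(5.918, 4.682, 15.745)
t=3.400: state=(4.444, 4.325, 12.711)
t=3.600: state=(5.271, 6.114, 11.485)
t=3.800: state=(7.009, 7.566, 13.896)
t=3.860: state=(7.206, 7.289, 14.878)
largest grid value and its neighbours: z(0.385)=19.32311, z(0.390)=19.33361, z(0.395)=19.33115
parabola through these three points peaks at t≈0.392 with z≈19.33423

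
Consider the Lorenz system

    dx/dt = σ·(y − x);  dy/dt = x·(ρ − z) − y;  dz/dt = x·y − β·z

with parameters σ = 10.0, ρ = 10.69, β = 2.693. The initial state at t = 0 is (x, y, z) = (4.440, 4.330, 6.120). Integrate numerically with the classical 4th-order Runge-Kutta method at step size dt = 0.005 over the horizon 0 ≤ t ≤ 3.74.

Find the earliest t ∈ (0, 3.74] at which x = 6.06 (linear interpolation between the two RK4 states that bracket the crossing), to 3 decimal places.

t=0.000: state=(4.440, 4.330, 6.120)
step 1 (dt=0.005): k1=(-1.100, 15.961, 2.744), k2=(-0.673, 15.878, 2.891), k3=(-0.686, 15.881, 2.893), k4=(-0.272, 15.802, 3.043); state += dt/6·(k1+2k2+2k3+k4)
t=0.005: state=(4.437, 4.409, 6.134)
t=0.010: state=(4.437, 4.488, 6.150)
t=0.015: state=(4.442, 4.566, 6.168)
continuing one RK4 step at a time; state shown every 40 steps (Δt=0.2):
t=0.200: state=(5.924, 6.922, 8.234)
t=0.210: state=(6.022, 6.993, 8.426)
next step: t=0.215: state=(6.070, 7.025, 8.523) — x has crossed 6.06
linear interpolation between t=0.210 (6.02212) and t=0.215 (6.07029) → t≈0.214

t = 0.214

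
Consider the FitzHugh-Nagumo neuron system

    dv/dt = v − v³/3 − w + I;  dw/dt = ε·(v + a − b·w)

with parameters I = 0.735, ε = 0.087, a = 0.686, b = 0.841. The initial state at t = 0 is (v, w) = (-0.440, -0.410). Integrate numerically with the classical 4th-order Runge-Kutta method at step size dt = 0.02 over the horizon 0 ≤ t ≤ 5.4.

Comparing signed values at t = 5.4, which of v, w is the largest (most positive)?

t=0.000: state=(-0.440, -0.410)
step 1 (dt=0.02): k1=(0.733, 0.051), k2=(0.739, 0.052), k3=(0.739, 0.052), k4=(0.744, 0.053); state += dt/6·(k1+2k2+2k3+k4)
t=0.020: state=(-0.425, -0.409)
t=0.040: state=(-0.410, -0.408)
t=0.060: state=(-0.395, -0.407)
continuing one RK4 step at a time; state shown every 10 steps (Δt=0.2):
t=0.200: state=(-0.281, -0.398)
t=0.400: state=(-0.093, -0.384)
t=0.600: state=(0.132, -0.366)
t=0.800: state=(0.401, -0.345)
t=1.000: state=(0.713, -0.318)
t=1.200: state=(1.049, -0.287)
t=1.400: state=(1.371, -0.250)
t=1.600: state=(1.635, -0.208)
t=1.800: state=(1.818, -0.163)
t=2.000: state=(1.927, -0.117)
t=2.200: state=(1.983, -0.069)
t=2.400: state=(2.007, -0.022)
t=2.600: state=(2.014, 0.025)
t=2.800: state=(2.010, 0.071)
t=3.000: state=(2.001, 0.117)
t=3.200: state=(1.990, 0.161)
t=3.400: state=(1.977, 0.205)
t=3.600: state=(1.963, 0.248)
t=3.800: state=(1.948, 0.290)
t=4.000: state=(1.934, 0.331)
t=4.200: state=(1.919, 0.372)
t=4.400: state=(1.904, 0.411)
t=4.600: state=(1.890, 0.450)
t=4.800: state=(1.875, 0.488)
t=5.000: state=(1.860, 0.525)
t=5.200: state=(1.845, 0.561)
t=5.400: state=(1.830, 0.596)
compare at T: v=1.830, w=0.596

largest component: v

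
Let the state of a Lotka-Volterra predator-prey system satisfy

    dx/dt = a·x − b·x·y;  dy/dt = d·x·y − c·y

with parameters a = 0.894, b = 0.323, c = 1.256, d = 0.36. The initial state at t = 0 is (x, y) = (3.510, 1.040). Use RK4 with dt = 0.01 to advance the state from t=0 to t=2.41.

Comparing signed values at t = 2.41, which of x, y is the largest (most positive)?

t=0.000: state=(3.510, 1.040)
step 1 (dt=0.01): k1=(1.959, 0.008), k2=(1.964, 0.012), k3=(1.964, 0.012), k4=(1.970, 0.015); state += dt/6·(k1+2k2+2k3+k4)
t=0.010: state=(3.530, 1.040)
t=0.020: state=(3.549, 1.040)
t=0.030: state=(3.569, 1.041)
continuing one RK4 step at a time; state shown every 10 steps (Δt=0.1):
t=0.100: state=(3.711, 1.045)
t=0.200: state=(3.923, 1.057)
t=0.300: state=(4.145, 1.078)
t=0.400: state=(4.375, 1.108)
t=0.500: state=(4.613, 1.149)
t=0.600: state=(4.857, 1.202)
t=0.700: state=(5.104, 1.268)
t=0.800: state=(5.350, 1.350)
t=0.900: state=(5.592, 1.450)
t=1.000: state=(5.824, 1.570)
t=1.100: state=(6.040, 1.715)
t=1.200: state=(6.232, 1.886)
t=1.300: state=(6.392, 2.088)
t=1.400: state=(6.510, 2.324)
t=1.500: state=(6.576, 2.594)
t=1.600: state=(6.581, 2.900)
t=1.700: state=(6.517, 3.238)
t=1.800: state=(6.382, 3.603)
t=1.900: state=(6.174, 3.985)
t=2.000: state=(5.899, 4.368)
t=2.100: state=(5.568, 4.737)
t=2.200: state=(5.196, 5.071)
t=2.300: state=(4.801, 5.355)
t=2.400: state=(4.400, 5.573)
t=2.410: state=(4.360, 5.591)
compare at T: x=4.360, y=5.591

largest component: y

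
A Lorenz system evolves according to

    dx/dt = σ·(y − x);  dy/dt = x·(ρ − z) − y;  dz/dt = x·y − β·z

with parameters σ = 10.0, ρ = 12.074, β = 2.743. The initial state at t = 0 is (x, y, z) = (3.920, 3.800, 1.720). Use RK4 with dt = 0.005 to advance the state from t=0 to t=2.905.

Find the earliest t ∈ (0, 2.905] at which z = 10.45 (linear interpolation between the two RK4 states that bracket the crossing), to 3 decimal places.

t = 0.237

t=0.000: state=(3.920, 3.800, 1.720)
step 1 (dt=0.005): k1=(-1.200, 36.788, 10.178), k2=(-0.250, 36.565, 10.457), k3=(-0.280, 36.587, 10.462), k4=(0.643, 36.385, 10.746); state += dt/6·(k1+2k2+2k3+k4)
t=0.005: state=(3.919, 3.983, 1.772)
t=0.010: state=(3.926, 4.164, 1.827)
t=0.015: state=(3.942, 4.344, 1.886)
continuing one RK4 step at a time; state shown every 20 steps (Δt=0.1):
t=0.100: state=(5.164, 7.401, 3.515)
t=0.200: state=(7.852, 10.648, 7.996)
t=0.235: state=(8.765, 11.117, 10.305)
next step: t=0.240: state=(8.880, 11.132, 10.652) — z has crossed 10.45
linear interpolation between t=0.235 (10.30457) and t=0.240 (10.65168) → t≈0.237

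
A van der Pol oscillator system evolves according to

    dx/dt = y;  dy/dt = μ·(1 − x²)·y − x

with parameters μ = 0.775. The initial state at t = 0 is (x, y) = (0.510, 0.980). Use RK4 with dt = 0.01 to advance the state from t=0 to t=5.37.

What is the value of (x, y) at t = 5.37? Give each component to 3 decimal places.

t=0.000: state=(0.510, 0.980)
step 1 (dt=0.01): k1=(0.980, 0.052), k2=(0.980, 0.043), k3=(0.980, 0.043), k4=(0.980, 0.035); state += dt/6·(k1+2k2+2k3+k4)
t=0.010: state=(0.520, 0.980)
t=0.020: state=(0.530, 0.981)
t=0.030: state=(0.539, 0.981)
continuing one RK4 step at a time; state shown every 20 steps (Δt=0.2):
t=0.200: state=(0.705, 0.953)
t=0.400: state=(0.886, 0.845)
t=0.600: state=(1.037, 0.661)
t=0.800: state=(1.147, 0.425)
t=1.000: state=(1.206, 0.171)
t=1.200: state=(1.216, -0.075)
t=1.400: state=(1.178, -0.303)
t=1.600: state=(1.096, -0.512)
t=1.800: state=(0.973, -0.713)
t=2.000: state=(0.810, -0.917)
t=2.200: state=(0.605, -1.139)
t=2.400: state=(0.353, -1.385)
t=2.600: state=(0.050, -1.649)
t=2.800: state=(-0.305, -1.893)
t=3.000: state=(-0.699, -2.017)
t=3.200: state=(-1.095, -1.893)
t=3.400: state=(-1.436, -1.477)
t=3.600: state=(-1.675, -0.900)
t=3.800: state=(-1.799, -0.357)
t=4.000: state=(-1.827, 0.056)
t=4.200: state=(-1.785, 0.345)
t=4.400: state=(-1.694, 0.551)
t=4.600: state=(-1.567, 0.714)
t=4.800: state=(-1.409, 0.864)
t=5.000: state=(-1.221, 1.020)
t=5.200: state=(-1.000, 1.202)
t=5.370: state=(-0.780, 1.389)

(x, y) = (-0.780, 1.389)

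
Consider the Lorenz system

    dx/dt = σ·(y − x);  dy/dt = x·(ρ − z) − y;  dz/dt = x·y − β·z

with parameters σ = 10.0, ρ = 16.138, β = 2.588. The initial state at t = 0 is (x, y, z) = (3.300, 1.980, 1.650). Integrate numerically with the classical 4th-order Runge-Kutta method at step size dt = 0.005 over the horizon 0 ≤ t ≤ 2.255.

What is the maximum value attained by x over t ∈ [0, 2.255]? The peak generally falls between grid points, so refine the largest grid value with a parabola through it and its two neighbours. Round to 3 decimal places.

max x = 12.352

t=0.000: state=(3.300, 1.980, 1.650)
step 1 (dt=0.005): k1=(-13.200, 45.830, 2.264), k2=(-11.724, 45.219, 2.558), k3=(-11.776, 45.272, 2.559), k4=(-10.348, 44.709, 2.848); state += dt/6·(k1+2k2+2k3+k4)
t=0.005: state=(3.241, 2.206, 1.663)
t=0.010: state=(3.196, 2.427, 1.678)
t=0.015: state=(3.164, 2.644, 1.697)
continuing one RK4 step at a time; state shown every 20 steps (Δt=0.1):
t=0.100: state=(4.050, 6.352, 2.566)
t=0.200: state=(7.527, 12.012, 6.734)
t=0.300: state=(11.795, 14.583, 17.588)
t=0.400: state=(10.786, 6.069, 24.948)
t=0.500: state=(5.091, -0.167, 21.002)
t=0.600: state=(1.366, -0.922, 16.036)
t=0.700: state=(-0.020, -0.769, 12.340)
t=0.800: state=(-0.509, -0.857, 9.548)
t=0.900: state=(-0.867, -1.285, 7.436)
t=1.000: state=(-1.432, -2.190, 5.914)
t=1.100: state=(-2.497, -3.943, 5.091)
t=1.200: state=(-4.490, -7.112, 5.630)
t=1.300: state=(-7.753, -11.484, 9.492)
t=1.400: state=(-10.874, -12.488, 17.989)
t=1.500: state=(-9.735, -6.076, 22.916)
t=1.600: state=(-5.407, -1.343, 19.936)
t=1.700: state=(-2.439, -0.560, 15.650)
t=1.800: state=(-1.346, -0.868, 12.186)
t=1.900: state=(-1.233, -1.413, 9.530)
t=2.000: state=(-1.650, -2.308, 7.588)
t=2.100: state=(-2.610, -3.924, 6.437)
t=2.200: state=(-4.405, -6.743, 6.616)
t=2.255: state=(-5.869, -8.841, 7.799)
largest grid value and its neighbours: x(0.335)=12.34838, x(0.340)=12.34979, x(0.345)=12.33017
parabola through these three points peaks at t≈0.338 with x≈12.35176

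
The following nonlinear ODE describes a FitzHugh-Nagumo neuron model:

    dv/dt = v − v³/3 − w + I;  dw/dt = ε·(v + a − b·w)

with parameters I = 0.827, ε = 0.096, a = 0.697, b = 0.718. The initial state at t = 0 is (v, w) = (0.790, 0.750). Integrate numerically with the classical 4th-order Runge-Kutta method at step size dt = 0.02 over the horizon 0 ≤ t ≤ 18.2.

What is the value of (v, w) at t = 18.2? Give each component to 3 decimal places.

t=0.000: state=(0.790, 0.750)
step 1 (dt=0.02): k1=(0.703, 0.091), k2=(0.704, 0.092), k3=(0.704, 0.092), k4=(0.706, 0.092); state += dt/6·(k1+2k2+2k3+k4)
t=0.020: state=(0.804, 0.752)
t=0.040: state=(0.818, 0.754)
t=0.060: state=(0.832, 0.756)
continuing one RK4 step at a time; state shown every 50 steps (Δt=1):
t=1.000: state=(1.421, 0.870)
t=2.000: state=(1.610, 1.020)
t=3.000: state=(1.576, 1.166)
t=4.000: state=(1.496, 1.295)
t=5.000: state=(1.403, 1.408)
t=6.000: state=(1.299, 1.504)
t=7.000: state=(1.183, 1.584)
t=8.000: state=(1.044, 1.647)
t=9.000: state=(0.863, 1.690)
t=10.000: state=(0.586, 1.711)
t=11.000: state=(0.032, 1.693)
t=12.000: state=(-1.200, 1.596)
t=13.000: state=(-1.916, 1.398)
t=14.000: state=(-1.915, 1.191)
t=15.000: state=(-1.845, 1.002)
t=16.000: state=(-1.771, 0.832)
t=17.000: state=(-1.695, 0.681)
t=18.000: state=(-1.619, 0.546)
t=18.200: state=(-1.604, 0.521)

(v, w) = (-1.604, 0.521)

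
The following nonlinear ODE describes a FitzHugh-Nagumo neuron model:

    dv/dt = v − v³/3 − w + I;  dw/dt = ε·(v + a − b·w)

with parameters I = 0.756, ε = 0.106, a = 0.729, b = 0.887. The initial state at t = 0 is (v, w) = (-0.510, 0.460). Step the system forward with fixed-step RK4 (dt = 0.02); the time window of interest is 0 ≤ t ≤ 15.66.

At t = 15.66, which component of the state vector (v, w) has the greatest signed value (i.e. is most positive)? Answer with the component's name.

largest component: v

t=0.000: state=(-0.510, 0.460)
step 1 (dt=0.02): k1=(-0.170, -0.020), k2=(-0.171, -0.020), k3=(-0.171, -0.020), k4=(-0.172, -0.020); state += dt/6·(k1+2k2+2k3+k4)
t=0.020: state=(-0.513, 0.460)
t=0.040: state=(-0.517, 0.459)
t=0.060: state=(-0.520, 0.459)
continuing one RK4 step at a time; state shown every 50 steps (Δt=1):
t=1.000: state=(-0.735, 0.430)
t=2.000: state=(-1.031, 0.376)
t=3.000: state=(-1.251, 0.299)
t=4.000: state=(-1.321, 0.215)
t=5.000: state=(-1.297, 0.136)
t=6.000: state=(-1.232, 0.070)
t=7.000: state=(-1.146, 0.017)
t=8.000: state=(-1.042, -0.022)
t=9.000: state=(-0.917, -0.045)
t=10.000: state=(-0.751, -0.052)
t=11.000: state=(-0.493, -0.037)
t=12.000: state=(0.021, 0.013)
t=13.000: state=(1.129, 0.139)
t=14.000: state=(1.835, 0.361)
t=15.000: state=(1.839, 0.590)
t=15.660: state=(1.787, 0.727)
compare at T: v=1.787, w=0.727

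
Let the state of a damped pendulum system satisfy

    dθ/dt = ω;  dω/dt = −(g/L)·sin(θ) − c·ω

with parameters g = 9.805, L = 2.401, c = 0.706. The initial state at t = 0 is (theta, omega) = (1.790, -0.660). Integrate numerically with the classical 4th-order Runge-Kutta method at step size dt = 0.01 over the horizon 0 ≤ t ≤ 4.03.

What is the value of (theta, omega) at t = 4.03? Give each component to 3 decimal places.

(theta, omega) = (0.147, -0.782)

t=0.000: state=(1.790, -0.660)
step 1 (dt=0.01): k1=(-0.660, -3.520), k2=(-0.678, -3.511), k3=(-0.678, -3.511), k4=(-0.695, -3.501); state += dt/6·(k1+2k2+2k3+k4)
t=0.010: state=(1.783, -0.695)
t=0.020: state=(1.776, -0.730)
t=0.030: state=(1.769, -0.765)
continuing one RK4 step at a time; state shown every 20 steps (Δt=0.2):
t=0.200: state=(1.590, -1.327)
t=0.400: state=(1.265, -1.904)
t=0.600: state=(0.840, -2.310)
t=0.800: state=(0.360, -2.430)
t=1.000: state=(-0.108, -2.197)
t=1.200: state=(-0.499, -1.672)
t=1.400: state=(-0.767, -0.994)
t=1.600: state=(-0.895, -0.294)
t=1.800: state=(-0.889, 0.343)
t=2.000: state=(-0.766, 0.862)
t=2.200: state=(-0.555, 1.217)
t=2.400: state=(-0.293, 1.369)
t=2.600: state=(-0.022, 1.304)
t=2.800: state=(0.216, 1.054)
t=3.000: state=(0.391, 0.681)
t=3.200: state=(0.486, 0.263)
t=3.400: state=(0.498, -0.136)
t=3.600: state=(0.436, -0.464)
t=3.800: state=(0.319, -0.685)
t=4.000: state=(0.171, -0.779)
t=4.030: state=(0.147, -0.782)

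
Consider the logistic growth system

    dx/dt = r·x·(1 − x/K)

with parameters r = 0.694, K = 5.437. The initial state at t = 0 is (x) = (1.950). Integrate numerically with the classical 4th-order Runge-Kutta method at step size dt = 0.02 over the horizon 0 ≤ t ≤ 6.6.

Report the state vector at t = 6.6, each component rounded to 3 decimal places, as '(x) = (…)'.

(x) = (5.339)

t=0.000: state=(1.950)
step 1 (dt=0.02): k1=(0.868), k2=(0.870), k3=(0.870), k4=(0.871); state += dt/6·(k1+2k2+2k3+k4)
t=0.020: state=(1.967)
t=0.040: state=(1.985)
t=0.060: state=(2.002)
continuing one RK4 step at a time; state shown every 25 steps (Δt=0.5):
t=0.500: state=(2.402)
t=1.000: state=(2.872)
t=1.500: state=(3.333)
t=2.000: state=(3.759)
t=2.500: state=(4.133)
t=3.000: state=(4.446)
t=3.500: state=(4.697)
t=4.000: state=(4.892)
t=4.500: state=(5.040)
t=5.000: state=(5.150)
t=5.500: state=(5.231)
t=6.000: state=(5.290)
t=6.500: state=(5.332)
t=6.600: state=(5.339)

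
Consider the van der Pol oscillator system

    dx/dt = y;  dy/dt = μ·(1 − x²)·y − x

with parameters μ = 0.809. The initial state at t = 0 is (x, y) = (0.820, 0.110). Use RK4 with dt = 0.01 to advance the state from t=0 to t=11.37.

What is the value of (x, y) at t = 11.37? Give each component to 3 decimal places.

(x, y) = (0.440, 2.405)

t=0.000: state=(0.820, 0.110)
step 1 (dt=0.01): k1=(0.110, -0.791), k2=(0.106, -0.793), k3=(0.106, -0.793), k4=(0.102, -0.794); state += dt/6·(k1+2k2+2k3+k4)
t=0.010: state=(0.821, 0.102)
t=0.020: state=(0.822, 0.094)
t=0.030: state=(0.823, 0.086)
continuing one RK4 step at a time; state shown every 50 steps (Δt=0.5):
t=0.500: state=(0.771, -0.311)
t=1.000: state=(0.504, -0.766)
t=1.500: state=(-0.006, -1.280)
t=2.000: state=(-0.747, -1.585)
t=2.500: state=(-1.416, -0.918)
t=3.000: state=(-1.614, 0.068)
t=3.500: state=(-1.424, 0.638)
t=4.000: state=(-0.995, 1.086)
t=4.500: state=(-0.305, 1.725)
t=5.000: state=(0.744, 2.359)
t=5.500: state=(1.729, 1.231)
t=6.000: state=(1.951, -0.148)
t=6.500: state=(1.732, -0.654)
t=7.000: state=(1.325, -0.980)
t=7.500: state=(0.725, -1.464)
t=8.000: state=(-0.196, -2.253)
t=8.500: state=(-1.385, -2.104)
t=9.000: state=(-1.982, -0.324)
t=9.500: state=(-1.902, 0.486)
t=10.000: state=(-1.571, 0.818)
t=10.500: state=(-1.078, 1.179)
t=11.000: state=(-0.346, 1.814)
t=11.370: state=(0.440, 2.405)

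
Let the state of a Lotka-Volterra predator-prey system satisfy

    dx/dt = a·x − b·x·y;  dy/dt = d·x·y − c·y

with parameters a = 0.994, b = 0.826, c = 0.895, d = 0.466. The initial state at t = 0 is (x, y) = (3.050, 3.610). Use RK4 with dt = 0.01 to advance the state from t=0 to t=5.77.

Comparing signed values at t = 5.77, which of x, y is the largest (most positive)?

largest component: x

t=0.000: state=(3.050, 3.610)
step 1 (dt=0.01): k1=(-6.063, 1.900), k2=(-6.026, 1.854), k3=(-6.026, 1.854), k4=(-5.989, 1.808); state += dt/6·(k1+2k2+2k3+k4)
t=0.010: state=(2.990, 3.629)
t=0.020: state=(2.930, 3.646)
t=0.030: state=(2.871, 3.663)
continuing one RK4 step at a time; state shown every 20 steps (Δt=0.2):
t=0.200: state=(2.006, 3.810)
t=0.400: state=(1.311, 3.709)
t=0.600: state=(0.885, 3.429)
t=0.800: state=(0.631, 3.074)
t=1.000: state=(0.478, 2.705)
t=1.200: state=(0.384, 2.353)
t=1.400: state=(0.326, 2.033)
t=1.600: state=(0.291, 1.749)
t=1.800: state=(0.272, 1.501)
t=2.000: state=(0.263, 1.287)
t=2.200: state=(0.264, 1.103)
t=2.400: state=(0.272, 0.945)
t=2.600: state=(0.287, 0.811)
t=2.800: state=(0.309, 0.697)
t=3.000: state=(0.339, 0.601)
t=3.200: state=(0.377, 0.519)
t=3.400: state=(0.425, 0.451)
t=3.600: state=(0.483, 0.393)
t=3.800: state=(0.555, 0.345)
t=4.000: state=(0.641, 0.305)
t=4.200: state=(0.746, 0.272)
t=4.400: state=(0.872, 0.245)
t=4.600: state=(1.023, 0.224)
t=4.800: state=(1.205, 0.208)
t=5.000: state=(1.422, 0.196)
t=5.200: state=(1.680, 0.189)
t=5.400: state=(1.987, 0.188)
t=5.600: state=(2.350, 0.192)
t=5.770: state=(2.706, 0.201)
compare at T: x=2.706, y=0.201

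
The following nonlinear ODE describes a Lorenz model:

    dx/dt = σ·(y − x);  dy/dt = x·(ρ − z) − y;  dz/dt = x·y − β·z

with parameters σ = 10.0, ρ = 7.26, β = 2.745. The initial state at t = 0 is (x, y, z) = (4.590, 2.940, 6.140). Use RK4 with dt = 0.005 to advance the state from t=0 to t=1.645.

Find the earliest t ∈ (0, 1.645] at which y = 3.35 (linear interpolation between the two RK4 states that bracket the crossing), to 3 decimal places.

t=0.000: state=(4.590, 2.940, 6.140)
step 1 (dt=0.005): k1=(-16.500, 2.201, -3.360), k2=(-16.032, 2.187, -3.433), k3=(-16.045, 2.189, -3.429), k4=(-15.588, 2.177, -3.499); state += dt/6·(k1+2k2+2k3+k4)
t=0.005: state=(4.510, 2.951, 6.123)
t=0.010: state=(4.434, 2.962, 6.105)
t=0.015: state=(4.363, 2.973, 6.087)
continuing one RK4 step at a time; state shown every 20 steps (Δt=0.1):
t=0.100: state=(3.627, 3.161, 5.730)
t=0.170: state=(3.442, 3.344, 5.455)
next step: t=0.175: state=(3.438, 3.358, 5.438) — y has crossed 3.35
linear interpolation between t=0.170 (3.34401) and t=0.175 (3.35844) → t≈0.172

t = 0.172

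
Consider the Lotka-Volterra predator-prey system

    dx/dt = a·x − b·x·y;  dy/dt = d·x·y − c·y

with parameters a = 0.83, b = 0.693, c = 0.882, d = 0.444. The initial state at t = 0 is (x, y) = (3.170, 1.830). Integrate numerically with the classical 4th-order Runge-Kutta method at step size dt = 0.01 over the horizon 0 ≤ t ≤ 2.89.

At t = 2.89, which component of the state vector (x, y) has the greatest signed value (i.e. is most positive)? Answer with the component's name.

t=0.000: state=(3.170, 1.830)
step 1 (dt=0.01): k1=(-1.389, 0.962), k2=(-1.397, 0.958), k3=(-1.397, 0.958), k4=(-1.404, 0.955); state += dt/6·(k1+2k2+2k3+k4)
t=0.010: state=(3.156, 1.840)
t=0.020: state=(3.142, 1.849)
t=0.030: state=(3.128, 1.859)
continuing one RK4 step at a time; state shown every 10 steps (Δt=0.1):
t=0.100: state=(3.024, 1.923)
t=0.200: state=(2.868, 2.006)
t=0.300: state=(2.704, 2.079)
t=0.400: state=(2.539, 2.138)
t=0.500: state=(2.375, 2.183)
t=0.600: state=(2.215, 2.213)
t=0.700: state=(2.063, 2.228)
t=0.800: state=(1.921, 2.229)
t=0.900: state=(1.789, 2.216)
t=1.000: state=(1.669, 2.191)
t=1.100: state=(1.560, 2.155)
t=1.200: state=(1.462, 2.109)
t=1.300: state=(1.375, 2.057)
t=1.400: state=(1.298, 1.998)
t=1.500: state=(1.230, 1.935)
t=1.600: state=(1.172, 1.869)
t=1.700: state=(1.121, 1.800)
t=1.800: state=(1.078, 1.731)
t=1.900: state=(1.041, 1.661)
t=2.000: state=(1.011, 1.591)
t=2.100: state=(0.986, 1.523)
t=2.200: state=(0.966, 1.456)
t=2.300: state=(0.951, 1.391)
t=2.400: state=(0.941, 1.328)
t=2.500: state=(0.934, 1.268)
t=2.600: state=(0.931, 1.210)
t=2.700: state=(0.932, 1.155)
t=2.800: state=(0.937, 1.102)
t=2.890: state=(0.944, 1.057)
compare at T: x=0.944, y=1.057

largest component: y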